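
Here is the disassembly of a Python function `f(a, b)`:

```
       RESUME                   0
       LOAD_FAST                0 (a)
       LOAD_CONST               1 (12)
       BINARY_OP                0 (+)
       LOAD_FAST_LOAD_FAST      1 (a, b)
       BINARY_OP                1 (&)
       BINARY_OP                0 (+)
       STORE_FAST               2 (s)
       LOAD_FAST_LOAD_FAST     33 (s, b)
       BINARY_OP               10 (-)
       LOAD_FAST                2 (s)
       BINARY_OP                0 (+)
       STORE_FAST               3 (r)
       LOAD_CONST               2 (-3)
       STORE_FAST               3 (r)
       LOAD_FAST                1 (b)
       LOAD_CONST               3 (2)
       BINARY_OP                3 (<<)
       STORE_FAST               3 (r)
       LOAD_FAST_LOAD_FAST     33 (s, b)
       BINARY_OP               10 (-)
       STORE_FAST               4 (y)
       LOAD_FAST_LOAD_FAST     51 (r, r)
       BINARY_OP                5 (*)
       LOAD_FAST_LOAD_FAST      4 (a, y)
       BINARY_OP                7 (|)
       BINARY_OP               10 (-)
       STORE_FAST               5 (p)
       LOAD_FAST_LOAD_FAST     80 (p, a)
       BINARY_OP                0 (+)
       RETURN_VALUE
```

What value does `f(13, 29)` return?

13456

LOAD_FAST a → push 13. Stack: [13]
LOAD_CONST → push 12. Stack: [13, 12]
BINARY_OP + → 13 + 12 = 25. Stack: [25]
LOAD_FAST_LOAD_FAST a,b → push 13,29. Stack: [25, 13, 29]
BINARY_OP & → 13 & 29 = 13. Stack: [25, 13]
BINARY_OP + → 25 + 13 = 38. Stack: [38]
STORE_FAST s → s=38. Stack: []
LOAD_FAST_LOAD_FAST s,b → push 38,29. Stack: [38, 29]
BINARY_OP - → 38 - 29 = 9. Stack: [9]
LOAD_FAST s → push 38. Stack: [9, 38]
BINARY_OP + → 9 + 38 = 47. Stack: [47]
STORE_FAST r → r=47. Stack: []
LOAD_CONST → push -3. Stack: [-3]
STORE_FAST r → r=-3. Stack: []
LOAD_FAST b → push 29. Stack: [29]
LOAD_CONST → push 2. Stack: [29, 2]
BINARY_OP << → 29 << 2 = 116. Stack: [116]
STORE_FAST r → r=116. Stack: []
LOAD_FAST_LOAD_FAST s,b → push 38,29. Stack: [38, 29]
BINARY_OP - → 38 - 29 = 9. Stack: [9]
STORE_FAST y → y=9. Stack: []
LOAD_FAST_LOAD_FAST r,r → push 116,116. Stack: [116, 116]
BINARY_OP * → 116 * 116 = 13456. Stack: [13456]
LOAD_FAST_LOAD_FAST a,y → push 13,9. Stack: [13456, 13, 9]
BINARY_OP | → 13 | 9 = 13. Stack: [13456, 13]
BINARY_OP - → 13456 - 13 = 13443. Stack: [13443]
STORE_FAST p → p=13443. Stack: []
LOAD_FAST_LOAD_FAST p,a → push 13443,13. Stack: [13443, 13]
BINARY_OP + → 13443 + 13 = 13456. Stack: [13456]
RETURN_VALUE → return 13456.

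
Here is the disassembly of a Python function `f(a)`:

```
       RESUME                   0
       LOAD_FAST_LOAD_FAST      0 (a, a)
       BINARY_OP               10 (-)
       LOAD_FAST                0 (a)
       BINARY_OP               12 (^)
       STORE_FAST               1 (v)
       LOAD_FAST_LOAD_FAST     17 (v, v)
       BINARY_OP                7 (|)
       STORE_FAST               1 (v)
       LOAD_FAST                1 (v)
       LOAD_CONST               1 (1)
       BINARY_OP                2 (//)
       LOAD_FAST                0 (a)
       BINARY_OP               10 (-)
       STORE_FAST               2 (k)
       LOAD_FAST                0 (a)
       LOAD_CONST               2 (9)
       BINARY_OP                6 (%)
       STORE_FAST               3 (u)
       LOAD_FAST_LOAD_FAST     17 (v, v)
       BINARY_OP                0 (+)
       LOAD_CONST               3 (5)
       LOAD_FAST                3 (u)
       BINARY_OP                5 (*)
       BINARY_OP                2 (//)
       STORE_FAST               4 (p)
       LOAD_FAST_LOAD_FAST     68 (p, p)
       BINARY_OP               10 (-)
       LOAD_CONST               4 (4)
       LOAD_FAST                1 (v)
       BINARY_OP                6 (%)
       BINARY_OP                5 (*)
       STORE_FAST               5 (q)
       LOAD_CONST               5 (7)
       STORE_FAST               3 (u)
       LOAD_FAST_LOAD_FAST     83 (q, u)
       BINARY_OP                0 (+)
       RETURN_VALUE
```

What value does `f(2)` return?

7

LOAD_FAST_LOAD_FAST a,a → push 2,2. Stack: [2, 2]
BINARY_OP - → 2 - 2 = 0. Stack: [0]
LOAD_FAST a → push 2. Stack: [0, 2]
BINARY_OP ^ → 0 ^ 2 = 2. Stack: [2]
STORE_FAST v → v=2. Stack: []
LOAD_FAST_LOAD_FAST v,v → push 2,2. Stack: [2, 2]
BINARY_OP | → 2 | 2 = 2. Stack: [2]
STORE_FAST v → v=2. Stack: []
LOAD_FAST v → push 2. Stack: [2]
LOAD_CONST → push 1. Stack: [2, 1]
BINARY_OP // → 2 // 1 = 2. Stack: [2]
LOAD_FAST a → push 2. Stack: [2, 2]
BINARY_OP - → 2 - 2 = 0. Stack: [0]
STORE_FAST k → k=0. Stack: []
LOAD_FAST a → push 2. Stack: [2]
LOAD_CONST → push 9. Stack: [2, 9]
BINARY_OP % → 2 % 9 = 2. Stack: [2]
STORE_FAST u → u=2. Stack: []
LOAD_FAST_LOAD_FAST v,v → push 2,2. Stack: [2, 2]
BINARY_OP + → 2 + 2 = 4. Stack: [4]
LOAD_CONST → push 5. Stack: [4, 5]
LOAD_FAST u → push 2. Stack: [4, 5, 2]
BINARY_OP * → 5 * 2 = 10. Stack: [4, 10]
BINARY_OP // → 4 // 10 = 0. Stack: [0]
STORE_FAST p → p=0. Stack: []
LOAD_FAST_LOAD_FAST p,p → push 0,0. Stack: [0, 0]
BINARY_OP - → 0 - 0 = 0. Stack: [0]
LOAD_CONST → push 4. Stack: [0, 4]
LOAD_FAST v → push 2. Stack: [0, 4, 2]
BINARY_OP % → 4 % 2 = 0. Stack: [0, 0]
BINARY_OP * → 0 * 0 = 0. Stack: [0]
STORE_FAST q → q=0. Stack: []
LOAD_CONST → push 7. Stack: [7]
STORE_FAST u → u=7. Stack: []
LOAD_FAST_LOAD_FAST q,u → push 0,7. Stack: [0, 7]
BINARY_OP + → 0 + 7 = 7. Stack: [7]
RETURN_VALUE → return 7.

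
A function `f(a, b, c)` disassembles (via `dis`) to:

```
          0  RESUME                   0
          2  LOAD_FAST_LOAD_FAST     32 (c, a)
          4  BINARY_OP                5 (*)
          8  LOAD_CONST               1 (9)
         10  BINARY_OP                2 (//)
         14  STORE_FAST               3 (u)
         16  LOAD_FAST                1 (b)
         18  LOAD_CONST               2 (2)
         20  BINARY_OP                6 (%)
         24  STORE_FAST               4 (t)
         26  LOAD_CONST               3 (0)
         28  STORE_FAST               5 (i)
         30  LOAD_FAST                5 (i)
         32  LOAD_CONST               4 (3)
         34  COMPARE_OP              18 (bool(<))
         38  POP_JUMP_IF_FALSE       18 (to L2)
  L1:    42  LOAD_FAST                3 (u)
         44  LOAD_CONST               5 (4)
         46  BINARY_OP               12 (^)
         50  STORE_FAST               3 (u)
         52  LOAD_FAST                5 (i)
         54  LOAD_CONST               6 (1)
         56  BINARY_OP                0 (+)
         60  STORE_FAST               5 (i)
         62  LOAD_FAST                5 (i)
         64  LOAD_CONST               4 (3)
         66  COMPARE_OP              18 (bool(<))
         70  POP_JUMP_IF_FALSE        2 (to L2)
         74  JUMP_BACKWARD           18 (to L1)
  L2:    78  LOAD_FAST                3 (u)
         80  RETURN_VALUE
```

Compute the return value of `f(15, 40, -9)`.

LOAD_FAST_LOAD_FAST c,a → push -9,15. Stack: [-9, 15]
BINARY_OP * → -9 * 15 = -135. Stack: [-135]
LOAD_CONST → push 9. Stack: [-135, 9]
BINARY_OP // → -135 // 9 = -15. Stack: [-15]
STORE_FAST u → u=-15. Stack: []
LOAD_FAST b → push 40. Stack: [40]
LOAD_CONST → push 2. Stack: [40, 2]
BINARY_OP % → 40 % 2 = 0. Stack: [0]
STORE_FAST t → t=0. Stack: []
LOAD_CONST → push 0. Stack: [0]
STORE_FAST i → i=0. Stack: []
LOAD_FAST i → push 0. Stack: [0]
LOAD_CONST → push 3. Stack: [0, 3]
COMPARE_OP bool(<) → 0 vs 3 = True. Stack: [True]
POP_JUMP_IF_FALSE → pop True; no jump. Stack: []
LOAD_FAST u → push -15. Stack: [-15]
LOAD_CONST → push 4. Stack: [-15, 4]
BINARY_OP ^ → -15 ^ 4 = -11. Stack: [-11]
STORE_FAST u → u=-11. Stack: []
LOAD_FAST i → push 0. Stack: [0]
LOAD_CONST → push 1. Stack: [0, 1]
BINARY_OP + → 0 + 1 = 1. Stack: [1]
STORE_FAST i → i=1. Stack: []
LOAD_FAST i → push 1. Stack: [1]
LOAD_CONST → push 3. Stack: [1, 3]
COMPARE_OP bool(<) → 1 vs 3 = True. Stack: [True]
POP_JUMP_IF_FALSE → pop True; no jump. Stack: []
LOAD_FAST u → push -11. Stack: [-11]
LOAD_CONST → push 4. Stack: [-11, 4]
BINARY_OP ^ → -11 ^ 4 = -15. Stack: [-15]
STORE_FAST u → u=-15. Stack: []
LOAD_FAST i → push 1. Stack: [1]
LOAD_CONST → push 1. Stack: [1, 1]
BINARY_OP + → 1 + 1 = 2. Stack: [2]
STORE_FAST i → i=2. Stack: []
LOAD_FAST i → push 2. Stack: [2]
LOAD_CONST → push 3. Stack: [2, 3]
COMPARE_OP bool(<) → 2 vs 3 = True. Stack: [True]
POP_JUMP_IF_FALSE → pop True; no jump. Stack: []
LOAD_FAST u → push -15. Stack: [-15]
LOAD_CONST → push 4. Stack: [-15, 4]
BINARY_OP ^ → -15 ^ 4 = -11. Stack: [-11]
STORE_FAST u → u=-11. Stack: []
LOAD_FAST i → push 2. Stack: [2]
LOAD_CONST → push 1. Stack: [2, 1]
BINARY_OP + → 2 + 1 = 3. Stack: [3]
STORE_FAST i → i=3. Stack: []
LOAD_FAST i → push 3. Stack: [3]
LOAD_CONST → push 3. Stack: [3, 3]
COMPARE_OP bool(<) → 3 vs 3 = False. Stack: [False]
POP_JUMP_IF_FALSE → pop False; jump. Stack: []
LOAD_FAST u → push -11. Stack: [-11]
RETURN_VALUE → return -11.

-11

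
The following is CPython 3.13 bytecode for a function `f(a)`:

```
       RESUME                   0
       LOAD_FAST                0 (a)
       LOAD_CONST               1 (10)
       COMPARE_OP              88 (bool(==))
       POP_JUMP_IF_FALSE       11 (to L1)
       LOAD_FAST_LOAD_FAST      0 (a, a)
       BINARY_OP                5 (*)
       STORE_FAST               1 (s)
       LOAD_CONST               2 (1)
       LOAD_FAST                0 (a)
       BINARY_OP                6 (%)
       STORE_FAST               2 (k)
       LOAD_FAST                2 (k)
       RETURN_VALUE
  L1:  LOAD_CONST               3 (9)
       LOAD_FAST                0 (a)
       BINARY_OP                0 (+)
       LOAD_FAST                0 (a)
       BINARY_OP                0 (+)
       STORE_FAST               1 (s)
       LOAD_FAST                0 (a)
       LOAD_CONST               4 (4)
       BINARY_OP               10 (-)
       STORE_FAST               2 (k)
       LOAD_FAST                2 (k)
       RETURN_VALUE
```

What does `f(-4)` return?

-8

LOAD_FAST a → push -4. Stack: [-4]
LOAD_CONST → push 10. Stack: [-4, 10]
COMPARE_OP bool(==) → -4 vs 10 = False. Stack: [False]
POP_JUMP_IF_FALSE → pop False; jump. Stack: []
LOAD_CONST → push 9. Stack: [9]
LOAD_FAST a → push -4. Stack: [9, -4]
BINARY_OP + → 9 + -4 = 5. Stack: [5]
LOAD_FAST a → push -4. Stack: [5, -4]
BINARY_OP + → 5 + -4 = 1. Stack: [1]
STORE_FAST s → s=1. Stack: []
LOAD_FAST a → push -4. Stack: [-4]
LOAD_CONST → push 4. Stack: [-4, 4]
BINARY_OP - → -4 - 4 = -8. Stack: [-8]
STORE_FAST k → k=-8. Stack: []
LOAD_FAST k → push -8. Stack: [-8]
RETURN_VALUE → return -8.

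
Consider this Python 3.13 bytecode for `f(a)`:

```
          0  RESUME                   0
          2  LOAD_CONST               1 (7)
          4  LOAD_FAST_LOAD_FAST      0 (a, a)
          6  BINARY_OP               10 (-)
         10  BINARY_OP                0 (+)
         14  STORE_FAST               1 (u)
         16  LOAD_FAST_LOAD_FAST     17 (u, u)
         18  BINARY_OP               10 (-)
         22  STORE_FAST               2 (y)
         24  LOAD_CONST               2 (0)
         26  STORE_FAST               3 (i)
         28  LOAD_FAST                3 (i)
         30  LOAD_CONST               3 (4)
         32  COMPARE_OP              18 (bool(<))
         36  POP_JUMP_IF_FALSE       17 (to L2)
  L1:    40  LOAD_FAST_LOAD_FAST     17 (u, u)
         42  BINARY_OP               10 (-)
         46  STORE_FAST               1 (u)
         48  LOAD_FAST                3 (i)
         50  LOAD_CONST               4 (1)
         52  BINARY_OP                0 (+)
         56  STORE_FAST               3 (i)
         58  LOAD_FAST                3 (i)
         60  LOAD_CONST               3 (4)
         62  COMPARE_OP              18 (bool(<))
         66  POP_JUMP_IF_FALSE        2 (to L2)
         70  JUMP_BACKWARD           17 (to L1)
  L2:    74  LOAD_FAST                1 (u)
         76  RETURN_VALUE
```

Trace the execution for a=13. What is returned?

0

LOAD_CONST → push 7. Stack: [7]
LOAD_FAST_LOAD_FAST a,a → push 13,13. Stack: [7, 13, 13]
BINARY_OP - → 13 - 13 = 0. Stack: [7, 0]
BINARY_OP + → 7 + 0 = 7. Stack: [7]
STORE_FAST u → u=7. Stack: []
LOAD_FAST_LOAD_FAST u,u → push 7,7. Stack: [7, 7]
BINARY_OP - → 7 - 7 = 0. Stack: [0]
STORE_FAST y → y=0. Stack: []
LOAD_CONST → push 0. Stack: [0]
STORE_FAST i → i=0. Stack: []
LOAD_FAST i → push 0. Stack: [0]
LOAD_CONST → push 4. Stack: [0, 4]
COMPARE_OP bool(<) → 0 vs 4 = True. Stack: [True]
POP_JUMP_IF_FALSE → pop True; no jump. Stack: []
LOAD_FAST_LOAD_FAST u,u → push 7,7. Stack: [7, 7]
BINARY_OP - → 7 - 7 = 0. Stack: [0]
STORE_FAST u → u=0. Stack: []
LOAD_FAST i → push 0. Stack: [0]
LOAD_CONST → push 1. Stack: [0, 1]
BINARY_OP + → 0 + 1 = 1. Stack: [1]
STORE_FAST i → i=1. Stack: []
LOAD_FAST i → push 1. Stack: [1]
LOAD_CONST → push 4. Stack: [1, 4]
COMPARE_OP bool(<) → 1 vs 4 = True. Stack: [True]
POP_JUMP_IF_FALSE → pop True; no jump. Stack: []
LOAD_FAST_LOAD_FAST u,u → push 0,0. Stack: [0, 0]
BINARY_OP - → 0 - 0 = 0. Stack: [0]
STORE_FAST u → u=0. Stack: []
LOAD_FAST i → push 1. Stack: [1]
LOAD_CONST → push 1. Stack: [1, 1]
BINARY_OP + → 1 + 1 = 2. Stack: [2]
STORE_FAST i → i=2. Stack: []
LOAD_FAST i → push 2. Stack: [2]
LOAD_CONST → push 4. Stack: [2, 4]
COMPARE_OP bool(<) → 2 vs 4 = True. Stack: [True]
POP_JUMP_IF_FALSE → pop True; no jump. Stack: []
LOAD_FAST_LOAD_FAST u,u → push 0,0. Stack: [0, 0]
BINARY_OP - → 0 - 0 = 0. Stack: [0]
STORE_FAST u → u=0. Stack: []
LOAD_FAST i → push 2. Stack: [2]
LOAD_CONST → push 1. Stack: [2, 1]
BINARY_OP + → 2 + 1 = 3. Stack: [3]
STORE_FAST i → i=3. Stack: []
LOAD_FAST i → push 3. Stack: [3]
LOAD_CONST → push 4. Stack: [3, 4]
COMPARE_OP bool(<) → 3 vs 4 = True. Stack: [True]
POP_JUMP_IF_FALSE → pop True; no jump. Stack: []
LOAD_FAST_LOAD_FAST u,u → push 0,0. Stack: [0, 0]
BINARY_OP - → 0 - 0 = 0. Stack: [0]
STORE_FAST u → u=0. Stack: []
LOAD_FAST i → push 3. Stack: [3]
LOAD_CONST → push 1. Stack: [3, 1]
BINARY_OP + → 3 + 1 = 4. Stack: [4]
STORE_FAST i → i=4. Stack: []
LOAD_FAST i → push 4. Stack: [4]
LOAD_CONST → push 4. Stack: [4, 4]
COMPARE_OP bool(<) → 4 vs 4 = False. Stack: [False]
POP_JUMP_IF_FALSE → pop False; jump. Stack: []
LOAD_FAST u → push 0. Stack: [0]
RETURN_VALUE → return 0.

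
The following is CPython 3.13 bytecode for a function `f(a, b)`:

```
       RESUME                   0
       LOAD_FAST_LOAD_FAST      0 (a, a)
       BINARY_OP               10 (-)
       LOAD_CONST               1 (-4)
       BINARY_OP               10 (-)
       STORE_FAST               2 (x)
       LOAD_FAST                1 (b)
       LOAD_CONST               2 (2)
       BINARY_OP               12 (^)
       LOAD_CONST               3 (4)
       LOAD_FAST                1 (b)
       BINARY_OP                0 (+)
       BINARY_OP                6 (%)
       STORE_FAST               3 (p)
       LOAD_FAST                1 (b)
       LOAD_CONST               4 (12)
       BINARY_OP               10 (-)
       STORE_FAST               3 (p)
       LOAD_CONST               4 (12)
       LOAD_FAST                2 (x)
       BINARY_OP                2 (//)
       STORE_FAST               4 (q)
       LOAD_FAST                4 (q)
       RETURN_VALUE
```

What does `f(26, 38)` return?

LOAD_FAST_LOAD_FAST a,a → push 26,26. Stack: [26, 26]
BINARY_OP - → 26 - 26 = 0. Stack: [0]
LOAD_CONST → push -4. Stack: [0, -4]
BINARY_OP - → 0 - -4 = 4. Stack: [4]
STORE_FAST x → x=4. Stack: []
LOAD_FAST b → push 38. Stack: [38]
LOAD_CONST → push 2. Stack: [38, 2]
BINARY_OP ^ → 38 ^ 2 = 36. Stack: [36]
LOAD_CONST → push 4. Stack: [36, 4]
LOAD_FAST b → push 38. Stack: [36, 4, 38]
BINARY_OP + → 4 + 38 = 42. Stack: [36, 42]
BINARY_OP % → 36 % 42 = 36. Stack: [36]
STORE_FAST p → p=36. Stack: []
LOAD_FAST b → push 38. Stack: [38]
LOAD_CONST → push 12. Stack: [38, 12]
BINARY_OP - → 38 - 12 = 26. Stack: [26]
STORE_FAST p → p=26. Stack: []
LOAD_CONST → push 12. Stack: [12]
LOAD_FAST x → push 4. Stack: [12, 4]
BINARY_OP // → 12 // 4 = 3. Stack: [3]
STORE_FAST q → q=3. Stack: []
LOAD_FAST q → push 3. Stack: [3]
RETURN_VALUE → return 3.

3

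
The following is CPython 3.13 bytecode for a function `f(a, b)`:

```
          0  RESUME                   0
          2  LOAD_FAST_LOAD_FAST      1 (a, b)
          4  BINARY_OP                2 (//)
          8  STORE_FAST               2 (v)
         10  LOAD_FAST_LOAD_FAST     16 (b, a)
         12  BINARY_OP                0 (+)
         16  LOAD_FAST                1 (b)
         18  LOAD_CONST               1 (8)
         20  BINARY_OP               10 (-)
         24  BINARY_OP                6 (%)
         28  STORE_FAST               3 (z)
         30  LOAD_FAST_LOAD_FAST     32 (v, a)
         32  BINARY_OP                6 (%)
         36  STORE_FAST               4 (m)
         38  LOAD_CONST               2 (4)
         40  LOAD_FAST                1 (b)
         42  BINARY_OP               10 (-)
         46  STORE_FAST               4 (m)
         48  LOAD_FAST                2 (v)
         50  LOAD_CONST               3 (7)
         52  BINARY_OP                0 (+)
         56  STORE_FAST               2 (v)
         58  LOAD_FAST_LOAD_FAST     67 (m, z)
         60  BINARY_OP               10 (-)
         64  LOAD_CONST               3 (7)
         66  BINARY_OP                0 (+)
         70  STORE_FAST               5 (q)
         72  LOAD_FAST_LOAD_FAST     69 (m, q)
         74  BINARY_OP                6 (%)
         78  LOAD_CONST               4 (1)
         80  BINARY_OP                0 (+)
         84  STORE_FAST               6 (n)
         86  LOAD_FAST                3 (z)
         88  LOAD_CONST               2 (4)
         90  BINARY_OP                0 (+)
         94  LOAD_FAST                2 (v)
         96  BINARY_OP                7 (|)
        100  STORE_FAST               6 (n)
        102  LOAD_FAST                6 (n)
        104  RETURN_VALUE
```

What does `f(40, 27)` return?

LOAD_FAST_LOAD_FAST a,b → push 40,27. Stack: [40, 27]
BINARY_OP // → 40 // 27 = 1. Stack: [1]
STORE_FAST v → v=1. Stack: []
LOAD_FAST_LOAD_FAST b,a → push 27,40. Stack: [27, 40]
BINARY_OP + → 27 + 40 = 67. Stack: [67]
LOAD_FAST b → push 27. Stack: [67, 27]
LOAD_CONST → push 8. Stack: [67, 27, 8]
BINARY_OP - → 27 - 8 = 19. Stack: [67, 19]
BINARY_OP % → 67 % 19 = 10. Stack: [10]
STORE_FAST z → z=10. Stack: []
LOAD_FAST_LOAD_FAST v,a → push 1,40. Stack: [1, 40]
BINARY_OP % → 1 % 40 = 1. Stack: [1]
STORE_FAST m → m=1. Stack: []
LOAD_CONST → push 4. Stack: [4]
LOAD_FAST b → push 27. Stack: [4, 27]
BINARY_OP - → 4 - 27 = -23. Stack: [-23]
STORE_FAST m → m=-23. Stack: []
LOAD_FAST v → push 1. Stack: [1]
LOAD_CONST → push 7. Stack: [1, 7]
BINARY_OP + → 1 + 7 = 8. Stack: [8]
STORE_FAST v → v=8. Stack: []
LOAD_FAST_LOAD_FAST m,z → push -23,10. Stack: [-23, 10]
BINARY_OP - → -23 - 10 = -33. Stack: [-33]
LOAD_CONST → push 7. Stack: [-33, 7]
BINARY_OP + → -33 + 7 = -26. Stack: [-26]
STORE_FAST q → q=-26. Stack: []
LOAD_FAST_LOAD_FAST m,q → push -23,-26. Stack: [-23, -26]
BINARY_OP % → -23 % -26 = -23. Stack: [-23]
LOAD_CONST → push 1. Stack: [-23, 1]
BINARY_OP + → -23 + 1 = -22. Stack: [-22]
STORE_FAST n → n=-22. Stack: []
LOAD_FAST z → push 10. Stack: [10]
LOAD_CONST → push 4. Stack: [10, 4]
BINARY_OP + → 10 + 4 = 14. Stack: [14]
LOAD_FAST v → push 8. Stack: [14, 8]
BINARY_OP | → 14 | 8 = 14. Stack: [14]
STORE_FAST n → n=14. Stack: []
LOAD_FAST n → push 14. Stack: [14]
RETURN_VALUE → return 14.

14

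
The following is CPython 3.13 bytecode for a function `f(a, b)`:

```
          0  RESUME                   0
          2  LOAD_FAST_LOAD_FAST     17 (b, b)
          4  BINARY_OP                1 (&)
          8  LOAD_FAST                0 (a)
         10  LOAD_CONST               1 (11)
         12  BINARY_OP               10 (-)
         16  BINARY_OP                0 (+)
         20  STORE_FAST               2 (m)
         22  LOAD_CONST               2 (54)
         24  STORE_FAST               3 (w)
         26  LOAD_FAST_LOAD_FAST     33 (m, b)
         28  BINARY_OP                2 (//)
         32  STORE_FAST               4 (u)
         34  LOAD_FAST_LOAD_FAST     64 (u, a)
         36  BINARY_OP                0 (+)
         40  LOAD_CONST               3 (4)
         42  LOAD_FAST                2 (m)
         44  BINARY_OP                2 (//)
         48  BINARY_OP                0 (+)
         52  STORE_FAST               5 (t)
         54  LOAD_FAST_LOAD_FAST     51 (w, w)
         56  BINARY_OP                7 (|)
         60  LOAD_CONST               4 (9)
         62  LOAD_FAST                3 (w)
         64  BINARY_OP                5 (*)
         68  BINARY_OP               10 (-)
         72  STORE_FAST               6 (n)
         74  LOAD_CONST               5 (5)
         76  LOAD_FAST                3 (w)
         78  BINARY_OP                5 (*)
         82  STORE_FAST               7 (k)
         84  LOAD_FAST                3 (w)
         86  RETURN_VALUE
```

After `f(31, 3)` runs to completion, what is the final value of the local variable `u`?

LOAD_FAST_LOAD_FAST b,b → push 3,3. Stack: [3, 3]
BINARY_OP & → 3 & 3 = 3. Stack: [3]
LOAD_FAST a → push 31. Stack: [3, 31]
LOAD_CONST → push 11. Stack: [3, 31, 11]
BINARY_OP - → 31 - 11 = 20. Stack: [3, 20]
BINARY_OP + → 3 + 20 = 23. Stack: [23]
STORE_FAST m → m=23. Stack: []
LOAD_CONST → push 54. Stack: [54]
STORE_FAST w → w=54. Stack: []
LOAD_FAST_LOAD_FAST m,b → push 23,3. Stack: [23, 3]
BINARY_OP // → 23 // 3 = 7. Stack: [7]
STORE_FAST u → u=7. Stack: []
LOAD_FAST_LOAD_FAST u,a → push 7,31. Stack: [7, 31]
BINARY_OP + → 7 + 31 = 38. Stack: [38]
LOAD_CONST → push 4. Stack: [38, 4]
LOAD_FAST m → push 23. Stack: [38, 4, 23]
BINARY_OP // → 4 // 23 = 0. Stack: [38, 0]
BINARY_OP + → 38 + 0 = 38. Stack: [38]
STORE_FAST t → t=38. Stack: []
LOAD_FAST_LOAD_FAST w,w → push 54,54. Stack: [54, 54]
BINARY_OP | → 54 | 54 = 54. Stack: [54]
LOAD_CONST → push 9. Stack: [54, 9]
LOAD_FAST w → push 54. Stack: [54, 9, 54]
BINARY_OP * → 9 * 54 = 486. Stack: [54, 486]
BINARY_OP - → 54 - 486 = -432. Stack: [-432]
STORE_FAST n → n=-432. Stack: []
LOAD_CONST → push 5. Stack: [5]
LOAD_FAST w → push 54. Stack: [5, 54]
BINARY_OP * → 5 * 54 = 270. Stack: [270]
STORE_FAST k → k=270. Stack: []
LOAD_FAST w → push 54. Stack: [54]
RETURN_VALUE → return 54.

7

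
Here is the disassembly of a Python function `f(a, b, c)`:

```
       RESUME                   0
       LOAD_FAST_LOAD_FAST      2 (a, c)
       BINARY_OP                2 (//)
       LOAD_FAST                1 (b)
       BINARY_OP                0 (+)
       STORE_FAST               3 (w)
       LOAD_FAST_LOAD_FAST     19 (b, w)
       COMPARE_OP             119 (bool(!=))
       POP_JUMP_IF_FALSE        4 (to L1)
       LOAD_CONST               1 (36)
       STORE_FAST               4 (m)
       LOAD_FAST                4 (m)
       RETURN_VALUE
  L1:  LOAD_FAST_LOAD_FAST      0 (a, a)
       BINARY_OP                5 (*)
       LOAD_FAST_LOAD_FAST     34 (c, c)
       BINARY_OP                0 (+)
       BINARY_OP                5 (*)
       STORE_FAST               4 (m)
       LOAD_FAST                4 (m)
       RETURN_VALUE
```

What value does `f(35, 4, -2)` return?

36

LOAD_FAST_LOAD_FAST a,c → push 35,-2. Stack: [35, -2]
BINARY_OP // → 35 // -2 = -18. Stack: [-18]
LOAD_FAST b → push 4. Stack: [-18, 4]
BINARY_OP + → -18 + 4 = -14. Stack: [-14]
STORE_FAST w → w=-14. Stack: []
LOAD_FAST_LOAD_FAST b,w → push 4,-14. Stack: [4, -14]
COMPARE_OP bool(!=) → 4 vs -14 = True. Stack: [True]
POP_JUMP_IF_FALSE → pop True; no jump. Stack: []
LOAD_CONST → push 36. Stack: [36]
STORE_FAST m → m=36. Stack: []
LOAD_FAST m → push 36. Stack: [36]
RETURN_VALUE → return 36.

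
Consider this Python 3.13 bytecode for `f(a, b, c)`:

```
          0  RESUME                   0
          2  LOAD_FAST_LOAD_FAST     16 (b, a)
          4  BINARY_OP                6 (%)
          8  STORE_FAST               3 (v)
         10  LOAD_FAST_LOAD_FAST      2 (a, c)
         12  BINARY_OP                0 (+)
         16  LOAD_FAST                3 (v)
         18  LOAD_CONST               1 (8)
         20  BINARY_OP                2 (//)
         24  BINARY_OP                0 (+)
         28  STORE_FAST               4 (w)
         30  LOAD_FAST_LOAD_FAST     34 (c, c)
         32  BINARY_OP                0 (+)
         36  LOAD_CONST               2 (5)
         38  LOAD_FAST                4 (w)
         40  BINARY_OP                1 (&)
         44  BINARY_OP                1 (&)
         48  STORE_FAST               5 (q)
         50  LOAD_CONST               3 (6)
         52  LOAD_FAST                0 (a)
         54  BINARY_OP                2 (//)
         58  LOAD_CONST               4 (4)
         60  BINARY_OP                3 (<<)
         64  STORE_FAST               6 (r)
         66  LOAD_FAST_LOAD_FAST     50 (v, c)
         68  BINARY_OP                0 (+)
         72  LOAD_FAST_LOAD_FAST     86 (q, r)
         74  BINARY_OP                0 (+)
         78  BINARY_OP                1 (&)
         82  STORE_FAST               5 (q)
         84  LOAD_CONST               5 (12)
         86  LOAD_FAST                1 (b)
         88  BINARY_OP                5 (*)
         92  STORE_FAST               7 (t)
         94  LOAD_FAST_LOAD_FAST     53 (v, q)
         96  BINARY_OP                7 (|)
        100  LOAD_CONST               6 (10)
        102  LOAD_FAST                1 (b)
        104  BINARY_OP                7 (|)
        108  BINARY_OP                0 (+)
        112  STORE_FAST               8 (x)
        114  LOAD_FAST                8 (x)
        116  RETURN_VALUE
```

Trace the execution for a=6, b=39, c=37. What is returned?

LOAD_FAST_LOAD_FAST b,a → push 39,6. Stack: [39, 6]
BINARY_OP % → 39 % 6 = 3. Stack: [3]
STORE_FAST v → v=3. Stack: []
LOAD_FAST_LOAD_FAST a,c → push 6,37. Stack: [6, 37]
BINARY_OP + → 6 + 37 = 43. Stack: [43]
LOAD_FAST v → push 3. Stack: [43, 3]
LOAD_CONST → push 8. Stack: [43, 3, 8]
BINARY_OP // → 3 // 8 = 0. Stack: [43, 0]
BINARY_OP + → 43 + 0 = 43. Stack: [43]
STORE_FAST w → w=43. Stack: []
LOAD_FAST_LOAD_FAST c,c → push 37,37. Stack: [37, 37]
BINARY_OP + → 37 + 37 = 74. Stack: [74]
LOAD_CONST → push 5. Stack: [74, 5]
LOAD_FAST w → push 43. Stack: [74, 5, 43]
BINARY_OP & → 5 & 43 = 1. Stack: [74, 1]
BINARY_OP & → 74 & 1 = 0. Stack: [0]
STORE_FAST q → q=0. Stack: []
LOAD_CONST → push 6. Stack: [6]
LOAD_FAST a → push 6. Stack: [6, 6]
BINARY_OP // → 6 // 6 = 1. Stack: [1]
LOAD_CONST → push 4. Stack: [1, 4]
BINARY_OP << → 1 << 4 = 16. Stack: [16]
STORE_FAST r → r=16. Stack: []
LOAD_FAST_LOAD_FAST v,c → push 3,37. Stack: [3, 37]
BINARY_OP + → 3 + 37 = 40. Stack: [40]
LOAD_FAST_LOAD_FAST q,r → push 0,16. Stack: [40, 0, 16]
BINARY_OP + → 0 + 16 = 16. Stack: [40, 16]
BINARY_OP & → 40 & 16 = 0. Stack: [0]
STORE_FAST q → q=0. Stack: []
LOAD_CONST → push 12. Stack: [12]
LOAD_FAST b → push 39. Stack: [12, 39]
BINARY_OP * → 12 * 39 = 468. Stack: [468]
STORE_FAST t → t=468. Stack: []
LOAD_FAST_LOAD_FAST v,q → push 3,0. Stack: [3, 0]
BINARY_OP | → 3 | 0 = 3. Stack: [3]
LOAD_CONST → push 10. Stack: [3, 10]
LOAD_FAST b → push 39. Stack: [3, 10, 39]
BINARY_OP | → 10 | 39 = 47. Stack: [3, 47]
BINARY_OP + → 3 + 47 = 50. Stack: [50]
STORE_FAST x → x=50. Stack: []
LOAD_FAST x → push 50. Stack: [50]
RETURN_VALUE → return 50.

50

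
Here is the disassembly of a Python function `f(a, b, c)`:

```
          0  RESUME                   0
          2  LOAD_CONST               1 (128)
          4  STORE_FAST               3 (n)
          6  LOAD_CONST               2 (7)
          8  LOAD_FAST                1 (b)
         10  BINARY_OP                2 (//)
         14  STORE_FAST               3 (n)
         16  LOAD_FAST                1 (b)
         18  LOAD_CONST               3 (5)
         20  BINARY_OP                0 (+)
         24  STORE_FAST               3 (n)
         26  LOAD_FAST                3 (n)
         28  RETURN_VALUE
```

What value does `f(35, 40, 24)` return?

45

LOAD_CONST → push 128. Stack: [128]
STORE_FAST n → n=128. Stack: []
LOAD_CONST → push 7. Stack: [7]
LOAD_FAST b → push 40. Stack: [7, 40]
BINARY_OP // → 7 // 40 = 0. Stack: [0]
STORE_FAST n → n=0. Stack: []
LOAD_FAST b → push 40. Stack: [40]
LOAD_CONST → push 5. Stack: [40, 5]
BINARY_OP + → 40 + 5 = 45. Stack: [45]
STORE_FAST n → n=45. Stack: []
LOAD_FAST n → push 45. Stack: [45]
RETURN_VALUE → return 45.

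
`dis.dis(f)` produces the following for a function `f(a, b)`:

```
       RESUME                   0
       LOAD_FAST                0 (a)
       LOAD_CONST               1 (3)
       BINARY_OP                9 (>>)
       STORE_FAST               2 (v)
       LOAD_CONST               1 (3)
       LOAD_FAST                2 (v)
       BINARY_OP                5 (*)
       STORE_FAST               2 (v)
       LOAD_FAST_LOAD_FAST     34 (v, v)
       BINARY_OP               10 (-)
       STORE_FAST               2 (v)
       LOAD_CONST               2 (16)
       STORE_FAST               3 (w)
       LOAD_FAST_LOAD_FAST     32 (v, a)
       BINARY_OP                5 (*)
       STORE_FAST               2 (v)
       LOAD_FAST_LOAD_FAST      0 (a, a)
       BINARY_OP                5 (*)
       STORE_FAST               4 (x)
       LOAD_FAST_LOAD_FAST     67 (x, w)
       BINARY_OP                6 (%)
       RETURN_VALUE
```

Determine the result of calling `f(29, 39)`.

LOAD_FAST a → push 29. Stack: [29]
LOAD_CONST → push 3. Stack: [29, 3]
BINARY_OP >> → 29 >> 3 = 3. Stack: [3]
STORE_FAST v → v=3. Stack: []
LOAD_CONST → push 3. Stack: [3]
LOAD_FAST v → push 3. Stack: [3, 3]
BINARY_OP * → 3 * 3 = 9. Stack: [9]
STORE_FAST v → v=9. Stack: []
LOAD_FAST_LOAD_FAST v,v → push 9,9. Stack: [9, 9]
BINARY_OP - → 9 - 9 = 0. Stack: [0]
STORE_FAST v → v=0. Stack: []
LOAD_CONST → push 16. Stack: [16]
STORE_FAST w → w=16. Stack: []
LOAD_FAST_LOAD_FAST v,a → push 0,29. Stack: [0, 29]
BINARY_OP * → 0 * 29 = 0. Stack: [0]
STORE_FAST v → v=0. Stack: []
LOAD_FAST_LOAD_FAST a,a → push 29,29. Stack: [29, 29]
BINARY_OP * → 29 * 29 = 841. Stack: [841]
STORE_FAST x → x=841. Stack: []
LOAD_FAST_LOAD_FAST x,w → push 841,16. Stack: [841, 16]
BINARY_OP % → 841 % 16 = 9. Stack: [9]
RETURN_VALUE → return 9.

9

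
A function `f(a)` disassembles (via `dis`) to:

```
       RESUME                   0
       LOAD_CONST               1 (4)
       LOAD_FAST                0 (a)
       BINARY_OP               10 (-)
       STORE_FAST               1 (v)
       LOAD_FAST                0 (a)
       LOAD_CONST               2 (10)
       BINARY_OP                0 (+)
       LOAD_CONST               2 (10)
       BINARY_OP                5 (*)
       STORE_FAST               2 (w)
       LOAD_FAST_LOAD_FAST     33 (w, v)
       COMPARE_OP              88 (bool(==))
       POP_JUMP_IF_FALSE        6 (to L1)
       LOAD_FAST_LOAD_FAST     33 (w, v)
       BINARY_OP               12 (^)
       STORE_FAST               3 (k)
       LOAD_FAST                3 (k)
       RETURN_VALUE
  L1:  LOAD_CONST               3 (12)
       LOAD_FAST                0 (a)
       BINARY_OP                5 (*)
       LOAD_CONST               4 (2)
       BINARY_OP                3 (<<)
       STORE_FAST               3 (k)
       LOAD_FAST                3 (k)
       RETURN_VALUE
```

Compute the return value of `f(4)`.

LOAD_CONST → push 4. Stack: [4]
LOAD_FAST a → push 4. Stack: [4, 4]
BINARY_OP - → 4 - 4 = 0. Stack: [0]
STORE_FAST v → v=0. Stack: []
LOAD_FAST a → push 4. Stack: [4]
LOAD_CONST → push 10. Stack: [4, 10]
BINARY_OP + → 4 + 10 = 14. Stack: [14]
LOAD_CONST → push 10. Stack: [14, 10]
BINARY_OP * → 14 * 10 = 140. Stack: [140]
STORE_FAST w → w=140. Stack: []
LOAD_FAST_LOAD_FAST w,v → push 140,0. Stack: [140, 0]
COMPARE_OP bool(==) → 140 vs 0 = False. Stack: [False]
POP_JUMP_IF_FALSE → pop False; jump. Stack: []
LOAD_CONST → push 12. Stack: [12]
LOAD_FAST a → push 4. Stack: [12, 4]
BINARY_OP * → 12 * 4 = 48. Stack: [48]
LOAD_CONST → push 2. Stack: [48, 2]
BINARY_OP << → 48 << 2 = 192. Stack: [192]
STORE_FAST k → k=192. Stack: []
LOAD_FAST k → push 192. Stack: [192]
RETURN_VALUE → return 192.

192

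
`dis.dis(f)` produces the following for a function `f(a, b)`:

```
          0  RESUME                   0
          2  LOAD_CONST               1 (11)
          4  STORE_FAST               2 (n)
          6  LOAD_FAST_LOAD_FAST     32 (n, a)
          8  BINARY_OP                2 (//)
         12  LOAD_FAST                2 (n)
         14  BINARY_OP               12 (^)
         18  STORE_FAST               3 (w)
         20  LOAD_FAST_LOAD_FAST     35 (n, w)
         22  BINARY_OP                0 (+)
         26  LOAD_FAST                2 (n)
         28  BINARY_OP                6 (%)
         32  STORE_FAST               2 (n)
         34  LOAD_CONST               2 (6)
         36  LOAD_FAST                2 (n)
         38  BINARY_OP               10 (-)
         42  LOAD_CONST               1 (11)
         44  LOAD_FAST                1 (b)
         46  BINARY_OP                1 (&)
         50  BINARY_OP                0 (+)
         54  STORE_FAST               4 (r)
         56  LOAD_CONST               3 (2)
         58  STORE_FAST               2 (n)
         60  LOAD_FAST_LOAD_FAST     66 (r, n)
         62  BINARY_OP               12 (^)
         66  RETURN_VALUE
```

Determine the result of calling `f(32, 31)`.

19

LOAD_CONST → push 11. Stack: [11]
STORE_FAST n → n=11. Stack: []
LOAD_FAST_LOAD_FAST n,a → push 11,32. Stack: [11, 32]
BINARY_OP // → 11 // 32 = 0. Stack: [0]
LOAD_FAST n → push 11. Stack: [0, 11]
BINARY_OP ^ → 0 ^ 11 = 11. Stack: [11]
STORE_FAST w → w=11. Stack: []
LOAD_FAST_LOAD_FAST n,w → push 11,11. Stack: [11, 11]
BINARY_OP + → 11 + 11 = 22. Stack: [22]
LOAD_FAST n → push 11. Stack: [22, 11]
BINARY_OP % → 22 % 11 = 0. Stack: [0]
STORE_FAST n → n=0. Stack: []
LOAD_CONST → push 6. Stack: [6]
LOAD_FAST n → push 0. Stack: [6, 0]
BINARY_OP - → 6 - 0 = 6. Stack: [6]
LOAD_CONST → push 11. Stack: [6, 11]
LOAD_FAST b → push 31. Stack: [6, 11, 31]
BINARY_OP & → 11 & 31 = 11. Stack: [6, 11]
BINARY_OP + → 6 + 11 = 17. Stack: [17]
STORE_FAST r → r=17. Stack: []
LOAD_CONST → push 2. Stack: [2]
STORE_FAST n → n=2. Stack: []
LOAD_FAST_LOAD_FAST r,n → push 17,2. Stack: [17, 2]
BINARY_OP ^ → 17 ^ 2 = 19. Stack: [19]
RETURN_VALUE → return 19.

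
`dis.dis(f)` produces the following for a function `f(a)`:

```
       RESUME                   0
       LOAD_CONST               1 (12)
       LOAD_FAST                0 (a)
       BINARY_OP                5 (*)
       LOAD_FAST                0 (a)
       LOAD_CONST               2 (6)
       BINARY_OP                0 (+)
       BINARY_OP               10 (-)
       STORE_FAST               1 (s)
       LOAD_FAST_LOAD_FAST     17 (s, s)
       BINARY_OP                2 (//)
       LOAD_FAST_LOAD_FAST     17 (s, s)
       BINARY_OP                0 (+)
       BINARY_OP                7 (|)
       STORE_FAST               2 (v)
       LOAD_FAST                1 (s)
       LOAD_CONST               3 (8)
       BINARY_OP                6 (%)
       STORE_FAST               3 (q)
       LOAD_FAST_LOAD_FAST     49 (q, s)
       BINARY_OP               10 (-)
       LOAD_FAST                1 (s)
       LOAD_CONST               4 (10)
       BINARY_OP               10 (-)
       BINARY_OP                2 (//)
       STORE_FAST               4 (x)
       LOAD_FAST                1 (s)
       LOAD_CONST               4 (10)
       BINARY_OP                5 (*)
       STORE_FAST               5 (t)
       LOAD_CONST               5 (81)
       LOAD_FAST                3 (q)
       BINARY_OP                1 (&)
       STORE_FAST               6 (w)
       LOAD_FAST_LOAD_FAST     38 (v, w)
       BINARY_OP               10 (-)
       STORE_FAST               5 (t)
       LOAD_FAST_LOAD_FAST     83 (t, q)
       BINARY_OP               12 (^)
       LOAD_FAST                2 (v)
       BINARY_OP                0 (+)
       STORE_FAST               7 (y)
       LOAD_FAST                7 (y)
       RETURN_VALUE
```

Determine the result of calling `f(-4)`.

-200

LOAD_CONST → push 12. Stack: [12]
LOAD_FAST a → push -4. Stack: [12, -4]
BINARY_OP * → 12 * -4 = -48. Stack: [-48]
LOAD_FAST a → push -4. Stack: [-48, -4]
LOAD_CONST → push 6. Stack: [-48, -4, 6]
BINARY_OP + → -4 + 6 = 2. Stack: [-48, 2]
BINARY_OP - → -48 - 2 = -50. Stack: [-50]
STORE_FAST s → s=-50. Stack: []
LOAD_FAST_LOAD_FAST s,s → push -50,-50. Stack: [-50, -50]
BINARY_OP // → -50 // -50 = 1. Stack: [1]
LOAD_FAST_LOAD_FAST s,s → push -50,-50. Stack: [1, -50, -50]
BINARY_OP + → -50 + -50 = -100. Stack: [1, -100]
BINARY_OP | → 1 | -100 = -99. Stack: [-99]
STORE_FAST v → v=-99. Stack: []
LOAD_FAST s → push -50. Stack: [-50]
LOAD_CONST → push 8. Stack: [-50, 8]
BINARY_OP % → -50 % 8 = 6. Stack: [6]
STORE_FAST q → q=6. Stack: []
LOAD_FAST_LOAD_FAST q,s → push 6,-50. Stack: [6, -50]
BINARY_OP - → 6 - -50 = 56. Stack: [56]
LOAD_FAST s → push -50. Stack: [56, -50]
LOAD_CONST → push 10. Stack: [56, -50, 10]
BINARY_OP - → -50 - 10 = -60. Stack: [56, -60]
BINARY_OP // → 56 // -60 = -1. Stack: [-1]
STORE_FAST x → x=-1. Stack: []
LOAD_FAST s → push -50. Stack: [-50]
LOAD_CONST → push 10. Stack: [-50, 10]
BINARY_OP * → -50 * 10 = -500. Stack: [-500]
STORE_FAST t → t=-500. Stack: []
LOAD_CONST → push 81. Stack: [81]
LOAD_FAST q → push 6. Stack: [81, 6]
BINARY_OP & → 81 & 6 = 0. Stack: [0]
STORE_FAST w → w=0. Stack: []
LOAD_FAST_LOAD_FAST v,w → push -99,0. Stack: [-99, 0]
BINARY_OP - → -99 - 0 = -99. Stack: [-99]
STORE_FAST t → t=-99. Stack: []
LOAD_FAST_LOAD_FAST t,q → push -99,6. Stack: [-99, 6]
BINARY_OP ^ → -99 ^ 6 = -101. Stack: [-101]
LOAD_FAST v → push -99. Stack: [-101, -99]
BINARY_OP + → -101 + -99 = -200. Stack: [-200]
STORE_FAST y → y=-200. Stack: []
LOAD_FAST y → push -200. Stack: [-200]
RETURN_VALUE → return -200.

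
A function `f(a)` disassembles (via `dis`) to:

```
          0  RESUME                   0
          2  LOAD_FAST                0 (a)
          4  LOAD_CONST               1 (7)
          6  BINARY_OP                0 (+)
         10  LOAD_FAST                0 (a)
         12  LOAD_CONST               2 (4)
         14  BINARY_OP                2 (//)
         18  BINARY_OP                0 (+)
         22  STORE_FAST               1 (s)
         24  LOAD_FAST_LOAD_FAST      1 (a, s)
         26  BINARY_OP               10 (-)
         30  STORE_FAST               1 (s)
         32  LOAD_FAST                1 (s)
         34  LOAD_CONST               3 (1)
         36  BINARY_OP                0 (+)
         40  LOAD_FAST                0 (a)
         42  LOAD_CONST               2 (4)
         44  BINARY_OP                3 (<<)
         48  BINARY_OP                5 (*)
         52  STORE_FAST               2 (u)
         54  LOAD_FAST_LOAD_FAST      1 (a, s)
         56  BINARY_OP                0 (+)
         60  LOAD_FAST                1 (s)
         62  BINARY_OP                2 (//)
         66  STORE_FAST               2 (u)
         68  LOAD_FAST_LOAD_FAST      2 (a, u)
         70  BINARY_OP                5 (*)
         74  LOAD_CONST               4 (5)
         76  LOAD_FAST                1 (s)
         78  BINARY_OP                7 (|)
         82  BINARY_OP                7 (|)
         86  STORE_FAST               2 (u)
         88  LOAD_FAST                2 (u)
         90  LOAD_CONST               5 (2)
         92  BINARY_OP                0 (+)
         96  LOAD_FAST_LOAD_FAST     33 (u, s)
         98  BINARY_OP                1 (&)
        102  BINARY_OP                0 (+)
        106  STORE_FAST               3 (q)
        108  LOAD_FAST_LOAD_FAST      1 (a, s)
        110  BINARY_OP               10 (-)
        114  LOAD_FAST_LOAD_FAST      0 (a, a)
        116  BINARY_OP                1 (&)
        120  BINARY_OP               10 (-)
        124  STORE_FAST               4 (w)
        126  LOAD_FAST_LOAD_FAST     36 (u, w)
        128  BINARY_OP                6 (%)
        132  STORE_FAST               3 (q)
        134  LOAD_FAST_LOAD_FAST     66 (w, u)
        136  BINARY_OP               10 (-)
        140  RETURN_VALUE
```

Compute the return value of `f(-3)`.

LOAD_FAST a → push -3. Stack: [-3]
LOAD_CONST → push 7. Stack: [-3, 7]
BINARY_OP + → -3 + 7 = 4. Stack: [4]
LOAD_FAST a → push -3. Stack: [4, -3]
LOAD_CONST → push 4. Stack: [4, -3, 4]
BINARY_OP // → -3 // 4 = -1. Stack: [4, -1]
BINARY_OP + → 4 + -1 = 3. Stack: [3]
STORE_FAST s → s=3. Stack: []
LOAD_FAST_LOAD_FAST a,s → push -3,3. Stack: [-3, 3]
BINARY_OP - → -3 - 3 = -6. Stack: [-6]
STORE_FAST s → s=-6. Stack: []
LOAD_FAST s → push -6. Stack: [-6]
LOAD_CONST → push 1. Stack: [-6, 1]
BINARY_OP + → -6 + 1 = -5. Stack: [-5]
LOAD_FAST a → push -3. Stack: [-5, -3]
LOAD_CONST → push 4. Stack: [-5, -3, 4]
BINARY_OP << → -3 << 4 = -48. Stack: [-5, -48]
BINARY_OP * → -5 * -48 = 240. Stack: [240]
STORE_FAST u → u=240. Stack: []
LOAD_FAST_LOAD_FAST a,s → push -3,-6. Stack: [-3, -6]
BINARY_OP + → -3 + -6 = -9. Stack: [-9]
LOAD_FAST s → push -6. Stack: [-9, -6]
BINARY_OP // → -9 // -6 = 1. Stack: [1]
STORE_FAST u → u=1. Stack: []
LOAD_FAST_LOAD_FAST a,u → push -3,1. Stack: [-3, 1]
BINARY_OP * → -3 * 1 = -3. Stack: [-3]
LOAD_CONST → push 5. Stack: [-3, 5]
LOAD_FAST s → push -6. Stack: [-3, 5, -6]
BINARY_OP | → 5 | -6 = -1. Stack: [-3, -1]
BINARY_OP | → -3 | -1 = -1. Stack: [-1]
STORE_FAST u → u=-1. Stack: []
LOAD_FAST u → push -1. Stack: [-1]
LOAD_CONST → push 2. Stack: [-1, 2]
BINARY_OP + → -1 + 2 = 1. Stack: [1]
LOAD_FAST_LOAD_FAST u,s → push -1,-6. Stack: [1, -1, -6]
BINARY_OP & → -1 & -6 = -6. Stack: [1, -6]
BINARY_OP + → 1 + -6 = -5. Stack: [-5]
STORE_FAST q → q=-5. Stack: []
LOAD_FAST_LOAD_FAST a,s → push -3,-6. Stack: [-3, -6]
BINARY_OP - → -3 - -6 = 3. Stack: [3]
LOAD_FAST_LOAD_FAST a,a → push -3,-3. Stack: [3, -3, -3]
BINARY_OP & → -3 & -3 = -3. Stack: [3, -3]
BINARY_OP - → 3 - -3 = 6. Stack: [6]
STORE_FAST w → w=6. Stack: []
LOAD_FAST_LOAD_FAST u,w → push -1,6. Stack: [-1, 6]
BINARY_OP % → -1 % 6 = 5. Stack: [5]
STORE_FAST q → q=5. Stack: []
LOAD_FAST_LOAD_FAST w,u → push 6,-1. Stack: [6, -1]
BINARY_OP - → 6 - -1 = 7. Stack: [7]
RETURN_VALUE → return 7.

7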